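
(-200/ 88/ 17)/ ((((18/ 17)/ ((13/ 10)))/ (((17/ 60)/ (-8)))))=221/ 38016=0.01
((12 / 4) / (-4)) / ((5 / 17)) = -51 / 20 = -2.55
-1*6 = -6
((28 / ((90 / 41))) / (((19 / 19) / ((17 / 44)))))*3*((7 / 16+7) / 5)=580601 / 26400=21.99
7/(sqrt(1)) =7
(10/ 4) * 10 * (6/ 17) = 150/ 17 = 8.82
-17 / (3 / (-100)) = 1700 / 3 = 566.67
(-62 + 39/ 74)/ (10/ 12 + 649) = -13647/ 144263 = -0.09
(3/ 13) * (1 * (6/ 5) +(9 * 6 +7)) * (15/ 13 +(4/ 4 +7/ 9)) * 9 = 320019/ 845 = 378.72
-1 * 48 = -48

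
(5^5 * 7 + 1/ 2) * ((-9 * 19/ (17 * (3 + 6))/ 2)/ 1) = -831269/ 68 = -12224.54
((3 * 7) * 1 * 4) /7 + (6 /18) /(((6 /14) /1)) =115 /9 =12.78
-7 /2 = -3.50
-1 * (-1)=1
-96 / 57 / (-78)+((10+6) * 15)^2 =42681616 / 741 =57600.02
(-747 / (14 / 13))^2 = 481140.41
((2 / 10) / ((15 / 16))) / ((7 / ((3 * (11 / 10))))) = 88 / 875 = 0.10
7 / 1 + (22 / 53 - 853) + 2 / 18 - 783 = -776782 / 477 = -1628.47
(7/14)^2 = 0.25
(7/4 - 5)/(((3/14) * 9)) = -91/54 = -1.69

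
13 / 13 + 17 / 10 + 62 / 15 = 41 / 6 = 6.83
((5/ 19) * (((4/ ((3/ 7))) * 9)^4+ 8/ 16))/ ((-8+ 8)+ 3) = 497871365/ 114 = 4367292.68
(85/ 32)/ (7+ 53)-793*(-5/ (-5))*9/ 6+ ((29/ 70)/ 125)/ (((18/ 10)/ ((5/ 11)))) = -2637735169/ 2217600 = -1189.45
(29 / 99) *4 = 116 / 99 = 1.17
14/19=0.74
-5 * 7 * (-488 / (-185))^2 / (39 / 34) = -56678272 / 266955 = -212.31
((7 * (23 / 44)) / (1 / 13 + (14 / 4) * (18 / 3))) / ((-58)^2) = 2093 / 40556384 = 0.00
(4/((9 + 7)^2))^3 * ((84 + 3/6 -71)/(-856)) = -27/448790528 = -0.00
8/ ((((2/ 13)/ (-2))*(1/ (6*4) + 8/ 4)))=-2496/ 49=-50.94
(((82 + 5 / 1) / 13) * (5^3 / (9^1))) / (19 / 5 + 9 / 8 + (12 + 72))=145000 / 138723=1.05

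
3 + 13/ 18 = 67/ 18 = 3.72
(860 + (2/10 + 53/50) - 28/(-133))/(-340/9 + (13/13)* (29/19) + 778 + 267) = 7365573/8624800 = 0.85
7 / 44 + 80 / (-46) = -1599 / 1012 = -1.58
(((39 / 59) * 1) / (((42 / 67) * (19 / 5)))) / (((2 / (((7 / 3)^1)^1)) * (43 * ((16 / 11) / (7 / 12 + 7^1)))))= 4359355 / 111059712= 0.04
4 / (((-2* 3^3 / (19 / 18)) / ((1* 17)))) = -323 / 243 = -1.33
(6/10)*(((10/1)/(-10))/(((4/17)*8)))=-51/160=-0.32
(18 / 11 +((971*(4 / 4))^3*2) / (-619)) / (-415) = 7127.69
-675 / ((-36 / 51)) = 3825 / 4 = 956.25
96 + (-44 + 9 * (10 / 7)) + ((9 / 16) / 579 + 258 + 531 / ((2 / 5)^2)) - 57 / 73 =5745108961 / 1577968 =3640.83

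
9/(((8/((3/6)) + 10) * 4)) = 9/104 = 0.09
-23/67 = -0.34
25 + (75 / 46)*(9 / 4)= 28.67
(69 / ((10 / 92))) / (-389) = -3174 / 1945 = -1.63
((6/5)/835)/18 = 1/12525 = 0.00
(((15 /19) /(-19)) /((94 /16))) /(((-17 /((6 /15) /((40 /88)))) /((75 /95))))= 1584 /5480341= 0.00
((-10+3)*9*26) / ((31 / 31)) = -1638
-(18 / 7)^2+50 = 2126 / 49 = 43.39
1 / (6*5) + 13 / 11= 401 / 330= 1.22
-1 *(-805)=805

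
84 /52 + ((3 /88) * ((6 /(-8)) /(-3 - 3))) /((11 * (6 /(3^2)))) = 325365 /201344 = 1.62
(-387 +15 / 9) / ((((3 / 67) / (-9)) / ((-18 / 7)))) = -1394136 / 7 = -199162.29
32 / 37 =0.86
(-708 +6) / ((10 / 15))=-1053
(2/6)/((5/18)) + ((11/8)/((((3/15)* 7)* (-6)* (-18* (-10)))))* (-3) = 24247/20160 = 1.20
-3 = -3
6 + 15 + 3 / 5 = 108 / 5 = 21.60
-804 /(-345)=268 /115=2.33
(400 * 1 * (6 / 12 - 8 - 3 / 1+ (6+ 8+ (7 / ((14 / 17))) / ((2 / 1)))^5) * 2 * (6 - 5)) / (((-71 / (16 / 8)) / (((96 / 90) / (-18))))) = 10365304205 / 3834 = 2703522.22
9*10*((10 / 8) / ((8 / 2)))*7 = 1575 / 8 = 196.88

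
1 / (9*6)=1 / 54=0.02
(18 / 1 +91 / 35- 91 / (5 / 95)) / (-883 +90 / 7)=59794 / 30455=1.96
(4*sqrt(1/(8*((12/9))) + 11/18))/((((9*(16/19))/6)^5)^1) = 2476099*sqrt(406)/47775744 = 1.04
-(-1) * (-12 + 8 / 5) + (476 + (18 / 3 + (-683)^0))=2363 / 5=472.60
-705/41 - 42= -2427/41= -59.20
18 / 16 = 9 / 8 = 1.12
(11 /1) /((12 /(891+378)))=4653 /4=1163.25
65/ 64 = 1.02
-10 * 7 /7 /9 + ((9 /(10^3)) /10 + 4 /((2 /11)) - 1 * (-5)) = 2330081 /90000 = 25.89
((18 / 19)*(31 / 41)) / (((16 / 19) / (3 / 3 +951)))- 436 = 15325 / 41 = 373.78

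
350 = 350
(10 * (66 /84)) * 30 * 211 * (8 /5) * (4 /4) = 557040 /7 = 79577.14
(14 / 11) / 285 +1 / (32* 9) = 2389 / 300960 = 0.01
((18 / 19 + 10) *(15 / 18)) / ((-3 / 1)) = -520 / 171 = -3.04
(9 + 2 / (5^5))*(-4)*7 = -787556 / 3125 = -252.02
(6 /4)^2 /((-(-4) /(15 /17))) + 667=181559 /272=667.50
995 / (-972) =-995 / 972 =-1.02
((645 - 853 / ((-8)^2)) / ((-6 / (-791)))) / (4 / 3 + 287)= 31977757 / 110720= 288.82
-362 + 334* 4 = 974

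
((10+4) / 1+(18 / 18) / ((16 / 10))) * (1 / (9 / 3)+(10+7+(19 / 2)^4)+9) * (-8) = -15296853 / 16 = -956053.31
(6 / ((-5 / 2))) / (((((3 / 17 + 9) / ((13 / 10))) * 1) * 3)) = -17 / 150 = -0.11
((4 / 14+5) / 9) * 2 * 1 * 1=74 / 63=1.17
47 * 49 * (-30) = -69090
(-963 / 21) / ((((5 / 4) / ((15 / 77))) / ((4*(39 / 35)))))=-600912 / 18865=-31.85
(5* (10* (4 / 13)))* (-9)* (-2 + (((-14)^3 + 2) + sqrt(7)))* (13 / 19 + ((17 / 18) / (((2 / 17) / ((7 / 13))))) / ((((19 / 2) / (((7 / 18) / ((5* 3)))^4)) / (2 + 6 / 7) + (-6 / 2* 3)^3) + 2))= 2106926827593792400 / 8104870294079 - 767830476528350* sqrt(7) / 8104870294079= 259707.47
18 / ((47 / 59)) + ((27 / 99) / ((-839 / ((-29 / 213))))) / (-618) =430056964481 / 19032652914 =22.60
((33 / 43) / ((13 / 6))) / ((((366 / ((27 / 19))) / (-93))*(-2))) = 82863 / 1295762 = 0.06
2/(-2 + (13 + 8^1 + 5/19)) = 19/183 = 0.10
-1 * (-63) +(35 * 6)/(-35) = 57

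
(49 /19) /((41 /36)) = 1764 /779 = 2.26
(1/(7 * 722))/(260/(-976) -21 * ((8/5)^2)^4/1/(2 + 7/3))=-619531250/652545801139379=-0.00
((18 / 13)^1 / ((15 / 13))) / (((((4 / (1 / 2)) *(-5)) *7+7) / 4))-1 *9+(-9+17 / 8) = -57849 / 3640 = -15.89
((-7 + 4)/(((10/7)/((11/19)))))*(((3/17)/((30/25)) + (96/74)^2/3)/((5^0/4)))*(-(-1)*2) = -15226134/2210935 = -6.89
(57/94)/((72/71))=1349/2256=0.60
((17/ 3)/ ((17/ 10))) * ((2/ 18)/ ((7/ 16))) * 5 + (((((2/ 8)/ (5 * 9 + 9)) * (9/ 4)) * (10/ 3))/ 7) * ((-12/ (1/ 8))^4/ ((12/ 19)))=126075680/ 189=667067.09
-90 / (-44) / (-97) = -45 / 2134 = -0.02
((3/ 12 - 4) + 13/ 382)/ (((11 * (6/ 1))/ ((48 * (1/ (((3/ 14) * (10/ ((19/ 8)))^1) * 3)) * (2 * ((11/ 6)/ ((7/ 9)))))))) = -53941/ 11460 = -4.71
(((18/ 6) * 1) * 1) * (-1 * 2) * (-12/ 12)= 6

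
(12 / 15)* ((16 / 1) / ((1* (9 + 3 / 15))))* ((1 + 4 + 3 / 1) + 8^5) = 1048832 / 23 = 45601.39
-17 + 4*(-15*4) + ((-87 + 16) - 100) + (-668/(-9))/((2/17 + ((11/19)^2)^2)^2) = 2278616081000240/2336669932689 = 975.16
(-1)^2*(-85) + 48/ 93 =-2619/ 31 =-84.48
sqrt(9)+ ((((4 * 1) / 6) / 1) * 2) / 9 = 85 / 27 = 3.15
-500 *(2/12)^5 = -125/1944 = -0.06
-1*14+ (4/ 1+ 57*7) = 389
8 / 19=0.42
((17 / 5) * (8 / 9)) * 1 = 136 / 45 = 3.02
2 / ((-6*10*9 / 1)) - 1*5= -1351 / 270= -5.00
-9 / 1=-9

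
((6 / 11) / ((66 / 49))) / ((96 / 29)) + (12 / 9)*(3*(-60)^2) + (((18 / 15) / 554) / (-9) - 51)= 230850972053 / 16088160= 14349.12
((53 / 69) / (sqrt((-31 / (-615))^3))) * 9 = 97785 * sqrt(19065) / 22103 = 610.86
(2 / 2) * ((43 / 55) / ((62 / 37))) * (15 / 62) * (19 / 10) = 90687 / 422840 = 0.21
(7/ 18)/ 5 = 7/ 90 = 0.08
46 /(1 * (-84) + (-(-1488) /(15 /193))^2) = 575 /4581923942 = 0.00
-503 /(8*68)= -503 /544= -0.92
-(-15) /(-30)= -1 /2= -0.50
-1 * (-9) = 9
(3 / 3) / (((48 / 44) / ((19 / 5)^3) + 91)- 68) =75449 / 1736827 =0.04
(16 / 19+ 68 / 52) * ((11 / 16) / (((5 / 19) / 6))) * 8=17523 / 65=269.58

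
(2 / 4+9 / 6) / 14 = 1 / 7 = 0.14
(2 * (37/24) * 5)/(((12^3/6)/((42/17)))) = 1295/9792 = 0.13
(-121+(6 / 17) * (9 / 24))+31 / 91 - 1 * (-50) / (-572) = -631537 / 5236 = -120.61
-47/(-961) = 47/961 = 0.05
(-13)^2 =169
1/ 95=0.01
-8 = -8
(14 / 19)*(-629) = -8806 / 19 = -463.47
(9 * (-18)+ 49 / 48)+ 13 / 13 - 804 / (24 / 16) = -33407 / 48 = -695.98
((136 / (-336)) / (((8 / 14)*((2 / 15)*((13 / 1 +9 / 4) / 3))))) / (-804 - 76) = 51 / 42944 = 0.00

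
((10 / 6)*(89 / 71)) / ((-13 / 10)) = -4450 / 2769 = -1.61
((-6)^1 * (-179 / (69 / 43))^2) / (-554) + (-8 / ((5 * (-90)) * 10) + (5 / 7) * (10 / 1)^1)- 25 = 134910846962 / 1153947375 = 116.91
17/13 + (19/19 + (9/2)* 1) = 177/26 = 6.81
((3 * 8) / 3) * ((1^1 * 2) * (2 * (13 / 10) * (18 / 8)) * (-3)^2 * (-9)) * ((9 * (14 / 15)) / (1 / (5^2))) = -1592136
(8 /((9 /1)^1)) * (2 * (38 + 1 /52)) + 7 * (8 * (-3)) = -3916 /39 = -100.41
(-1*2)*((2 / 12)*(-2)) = 2 / 3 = 0.67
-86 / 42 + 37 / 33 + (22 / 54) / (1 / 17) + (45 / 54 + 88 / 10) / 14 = 278071 / 41580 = 6.69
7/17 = 0.41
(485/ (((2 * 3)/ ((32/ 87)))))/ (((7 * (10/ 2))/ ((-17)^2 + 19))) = 261.64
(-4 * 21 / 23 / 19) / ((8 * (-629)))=21 / 549746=0.00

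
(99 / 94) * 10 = 495 / 47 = 10.53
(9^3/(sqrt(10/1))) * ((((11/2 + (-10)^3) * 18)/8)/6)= -4349943 * sqrt(10)/160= -85973.30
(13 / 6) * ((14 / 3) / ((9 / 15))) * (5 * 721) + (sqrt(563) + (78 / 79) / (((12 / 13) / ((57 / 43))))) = sqrt(563) + 11144288441 / 183438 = 60776.07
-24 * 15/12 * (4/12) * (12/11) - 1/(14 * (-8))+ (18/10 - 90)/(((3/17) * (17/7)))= -1334873/6160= -216.70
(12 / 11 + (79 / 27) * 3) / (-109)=-977 / 10791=-0.09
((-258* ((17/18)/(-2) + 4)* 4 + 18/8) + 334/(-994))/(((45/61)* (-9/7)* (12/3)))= 1323792781/1380240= 959.10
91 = 91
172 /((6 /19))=1634 /3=544.67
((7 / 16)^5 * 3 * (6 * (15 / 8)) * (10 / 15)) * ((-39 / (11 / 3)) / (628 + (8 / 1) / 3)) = -0.01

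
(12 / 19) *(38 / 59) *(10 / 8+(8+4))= 318 / 59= 5.39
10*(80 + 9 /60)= 1603 /2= 801.50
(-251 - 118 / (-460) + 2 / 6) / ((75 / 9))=-30.05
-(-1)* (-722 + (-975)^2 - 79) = 949824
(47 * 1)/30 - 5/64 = 1429/960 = 1.49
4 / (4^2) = 0.25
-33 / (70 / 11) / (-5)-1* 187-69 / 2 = -220.46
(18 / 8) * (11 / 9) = 11 / 4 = 2.75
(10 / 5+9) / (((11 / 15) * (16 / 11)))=10.31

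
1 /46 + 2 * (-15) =-29.98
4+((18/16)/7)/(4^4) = 57353/14336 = 4.00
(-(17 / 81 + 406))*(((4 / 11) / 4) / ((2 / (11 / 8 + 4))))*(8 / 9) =-1414829 / 16038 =-88.22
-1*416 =-416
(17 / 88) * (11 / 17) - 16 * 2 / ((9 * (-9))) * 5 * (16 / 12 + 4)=20723 / 1944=10.66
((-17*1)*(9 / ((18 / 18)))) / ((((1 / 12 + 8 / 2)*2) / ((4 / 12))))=-306 / 49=-6.24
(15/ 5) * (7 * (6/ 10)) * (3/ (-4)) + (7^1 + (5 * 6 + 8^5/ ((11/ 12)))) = 35774.46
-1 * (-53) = 53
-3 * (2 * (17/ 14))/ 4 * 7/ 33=-17/ 44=-0.39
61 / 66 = 0.92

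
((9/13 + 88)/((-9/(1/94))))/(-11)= 0.01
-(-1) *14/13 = 14/13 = 1.08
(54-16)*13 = 494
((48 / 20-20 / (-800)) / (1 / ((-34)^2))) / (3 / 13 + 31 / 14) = 2551003 / 2225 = 1146.52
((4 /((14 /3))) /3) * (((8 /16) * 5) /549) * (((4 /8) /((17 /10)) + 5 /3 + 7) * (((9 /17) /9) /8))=2285 /26655048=0.00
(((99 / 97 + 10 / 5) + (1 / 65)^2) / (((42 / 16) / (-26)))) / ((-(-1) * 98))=-3301392 / 10813075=-0.31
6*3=18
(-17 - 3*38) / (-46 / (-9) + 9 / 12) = -4716 / 211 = -22.35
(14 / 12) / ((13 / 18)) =21 / 13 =1.62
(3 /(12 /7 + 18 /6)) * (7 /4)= 49 /44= 1.11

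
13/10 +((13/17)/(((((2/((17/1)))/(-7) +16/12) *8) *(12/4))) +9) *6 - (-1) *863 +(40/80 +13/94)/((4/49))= 1741377/1880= 926.26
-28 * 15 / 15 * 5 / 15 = -28 / 3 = -9.33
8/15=0.53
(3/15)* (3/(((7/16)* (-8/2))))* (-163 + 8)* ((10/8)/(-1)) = -465/7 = -66.43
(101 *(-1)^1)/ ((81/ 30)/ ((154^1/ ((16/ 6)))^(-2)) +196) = -16160/ 1472107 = -0.01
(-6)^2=36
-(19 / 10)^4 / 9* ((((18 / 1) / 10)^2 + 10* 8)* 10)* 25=-271198001 / 9000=-30133.11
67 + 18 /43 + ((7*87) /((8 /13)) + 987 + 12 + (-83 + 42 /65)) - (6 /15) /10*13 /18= 1985897567 /1006200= 1973.66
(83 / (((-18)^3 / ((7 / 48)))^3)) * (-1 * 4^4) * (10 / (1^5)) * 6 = 142345 / 7140934453248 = 0.00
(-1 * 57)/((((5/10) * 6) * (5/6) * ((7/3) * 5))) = -342/175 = -1.95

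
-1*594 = -594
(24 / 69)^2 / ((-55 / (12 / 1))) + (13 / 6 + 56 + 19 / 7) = 74363659 / 1221990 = 60.85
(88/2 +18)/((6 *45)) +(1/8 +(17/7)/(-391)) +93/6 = 15.85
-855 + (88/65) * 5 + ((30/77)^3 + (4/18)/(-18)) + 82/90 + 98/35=-2029814024713/2403646245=-844.47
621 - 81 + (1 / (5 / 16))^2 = 13756 / 25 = 550.24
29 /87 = 1 /3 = 0.33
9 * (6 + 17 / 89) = 4959 / 89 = 55.72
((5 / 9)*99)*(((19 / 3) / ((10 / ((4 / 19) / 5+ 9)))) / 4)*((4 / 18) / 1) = 9449 / 540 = 17.50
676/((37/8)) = 5408/37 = 146.16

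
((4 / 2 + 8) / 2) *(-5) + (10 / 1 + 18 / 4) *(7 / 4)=3 / 8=0.38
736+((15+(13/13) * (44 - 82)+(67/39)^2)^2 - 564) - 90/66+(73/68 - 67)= 876748898371/1730453868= 506.66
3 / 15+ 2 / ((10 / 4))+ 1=2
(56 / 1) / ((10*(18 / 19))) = 266 / 45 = 5.91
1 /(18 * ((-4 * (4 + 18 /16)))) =-1 /369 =-0.00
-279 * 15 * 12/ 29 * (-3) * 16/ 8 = 301320/ 29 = 10390.34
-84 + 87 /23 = -1845 /23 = -80.22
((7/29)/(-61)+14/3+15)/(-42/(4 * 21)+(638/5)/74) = 38609500/2404071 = 16.06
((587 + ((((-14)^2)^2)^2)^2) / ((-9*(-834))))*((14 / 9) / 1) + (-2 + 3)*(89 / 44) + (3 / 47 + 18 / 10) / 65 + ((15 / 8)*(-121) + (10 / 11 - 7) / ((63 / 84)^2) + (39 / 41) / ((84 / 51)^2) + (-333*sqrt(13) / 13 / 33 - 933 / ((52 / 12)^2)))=32437684603032532937536455449 / 71866138453200 - 111*sqrt(13) / 143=451362565196905.63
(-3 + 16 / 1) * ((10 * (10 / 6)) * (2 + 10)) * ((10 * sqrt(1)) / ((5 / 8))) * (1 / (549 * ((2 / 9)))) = 340.98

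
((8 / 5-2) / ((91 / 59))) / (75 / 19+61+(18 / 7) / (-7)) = -7847 / 1954030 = -0.00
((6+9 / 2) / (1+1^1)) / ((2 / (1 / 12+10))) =847 / 32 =26.47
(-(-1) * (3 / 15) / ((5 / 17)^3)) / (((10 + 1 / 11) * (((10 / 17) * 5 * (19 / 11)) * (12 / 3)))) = 10106041 / 263625000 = 0.04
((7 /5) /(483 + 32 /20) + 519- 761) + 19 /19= -583936 /2423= -241.00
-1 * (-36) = 36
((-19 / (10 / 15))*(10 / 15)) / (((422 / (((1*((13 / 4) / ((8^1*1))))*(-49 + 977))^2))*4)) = -2700451 / 1688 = -1599.79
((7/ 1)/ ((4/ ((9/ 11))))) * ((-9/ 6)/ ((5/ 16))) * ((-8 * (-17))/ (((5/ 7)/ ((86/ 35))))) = -4421088/ 1375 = -3215.34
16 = 16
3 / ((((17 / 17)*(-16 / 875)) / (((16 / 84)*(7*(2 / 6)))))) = -875 / 12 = -72.92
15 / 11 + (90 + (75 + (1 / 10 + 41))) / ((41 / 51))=1162371 / 4510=257.73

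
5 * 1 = 5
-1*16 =-16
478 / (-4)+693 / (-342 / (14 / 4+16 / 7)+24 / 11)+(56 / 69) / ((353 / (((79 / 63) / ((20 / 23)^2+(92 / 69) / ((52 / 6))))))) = -22131012398567 / 168079604364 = -131.67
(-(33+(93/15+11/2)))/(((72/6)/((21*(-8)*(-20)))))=-12516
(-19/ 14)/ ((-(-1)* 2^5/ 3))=-57/ 448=-0.13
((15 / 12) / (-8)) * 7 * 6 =-105 / 16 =-6.56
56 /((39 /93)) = 1736 /13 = 133.54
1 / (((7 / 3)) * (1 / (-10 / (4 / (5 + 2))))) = -15 / 2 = -7.50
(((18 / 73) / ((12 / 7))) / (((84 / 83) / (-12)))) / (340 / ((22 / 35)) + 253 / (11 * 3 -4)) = -79431 / 25598618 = -0.00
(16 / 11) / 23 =16 / 253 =0.06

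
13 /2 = 6.50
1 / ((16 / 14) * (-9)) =-7 / 72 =-0.10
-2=-2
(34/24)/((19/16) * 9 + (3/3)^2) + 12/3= 136/33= 4.12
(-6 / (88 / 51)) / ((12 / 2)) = -51 / 88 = -0.58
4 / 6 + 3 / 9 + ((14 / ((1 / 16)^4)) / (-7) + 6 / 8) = -524281 / 4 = -131070.25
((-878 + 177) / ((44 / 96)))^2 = 283046976 / 121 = 2339231.21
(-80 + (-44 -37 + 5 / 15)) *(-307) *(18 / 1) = 887844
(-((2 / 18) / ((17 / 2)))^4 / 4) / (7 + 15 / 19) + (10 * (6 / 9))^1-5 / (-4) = 642051400829 / 81101229588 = 7.92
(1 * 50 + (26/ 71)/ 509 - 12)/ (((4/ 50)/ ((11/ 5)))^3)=57121029625/ 72278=790296.21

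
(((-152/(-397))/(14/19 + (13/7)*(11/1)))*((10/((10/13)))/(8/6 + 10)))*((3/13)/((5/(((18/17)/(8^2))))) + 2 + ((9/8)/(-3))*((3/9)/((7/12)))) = 478890687/12918935800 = 0.04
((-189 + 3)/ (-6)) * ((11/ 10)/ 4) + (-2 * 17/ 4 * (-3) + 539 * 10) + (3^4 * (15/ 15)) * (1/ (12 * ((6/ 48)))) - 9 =5469.02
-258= -258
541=541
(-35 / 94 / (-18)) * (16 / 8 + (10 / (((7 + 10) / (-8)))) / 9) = 0.03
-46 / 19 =-2.42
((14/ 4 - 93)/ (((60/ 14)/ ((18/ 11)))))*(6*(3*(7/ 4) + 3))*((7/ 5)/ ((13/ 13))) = -236817/ 100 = -2368.17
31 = 31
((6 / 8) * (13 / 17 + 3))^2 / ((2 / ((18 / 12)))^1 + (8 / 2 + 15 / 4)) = 27648 / 31501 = 0.88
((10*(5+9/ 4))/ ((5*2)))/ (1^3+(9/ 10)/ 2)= 5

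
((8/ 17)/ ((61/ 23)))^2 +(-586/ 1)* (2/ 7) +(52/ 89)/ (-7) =-112204416552/ 669954887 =-167.48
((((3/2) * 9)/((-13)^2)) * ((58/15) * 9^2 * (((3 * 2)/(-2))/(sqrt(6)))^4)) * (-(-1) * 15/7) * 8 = 1141614/1183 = 965.02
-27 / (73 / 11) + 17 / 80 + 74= 409641 / 5840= 70.14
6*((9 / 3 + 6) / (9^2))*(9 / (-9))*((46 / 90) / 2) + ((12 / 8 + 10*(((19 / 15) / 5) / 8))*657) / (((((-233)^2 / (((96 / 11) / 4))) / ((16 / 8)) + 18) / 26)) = 37466863 / 16147161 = 2.32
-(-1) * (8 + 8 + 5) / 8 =21 / 8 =2.62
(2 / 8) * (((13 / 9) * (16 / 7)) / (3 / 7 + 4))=52 / 279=0.19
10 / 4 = 5 / 2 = 2.50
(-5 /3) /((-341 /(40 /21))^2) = -8000 /153839763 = -0.00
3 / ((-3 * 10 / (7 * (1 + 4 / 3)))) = -49 / 30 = -1.63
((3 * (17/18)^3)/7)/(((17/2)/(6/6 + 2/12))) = 0.05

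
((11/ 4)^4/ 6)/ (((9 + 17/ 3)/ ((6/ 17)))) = 3993/ 17408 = 0.23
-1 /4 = -0.25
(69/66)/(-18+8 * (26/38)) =-0.08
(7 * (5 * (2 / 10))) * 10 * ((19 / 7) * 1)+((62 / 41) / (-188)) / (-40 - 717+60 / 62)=17161978581 / 90326198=190.00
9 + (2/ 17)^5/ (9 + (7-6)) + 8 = 120687861/ 7099285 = 17.00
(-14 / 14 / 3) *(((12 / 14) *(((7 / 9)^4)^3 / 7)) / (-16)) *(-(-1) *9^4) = 282475249 / 344373768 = 0.82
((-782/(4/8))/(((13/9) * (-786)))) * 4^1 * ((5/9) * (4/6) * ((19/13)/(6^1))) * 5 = 1485800/597753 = 2.49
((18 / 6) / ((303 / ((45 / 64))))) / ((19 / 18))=405 / 61408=0.01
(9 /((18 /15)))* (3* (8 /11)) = 180 /11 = 16.36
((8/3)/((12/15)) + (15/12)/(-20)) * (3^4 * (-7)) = -29673/16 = -1854.56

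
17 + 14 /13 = 235 /13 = 18.08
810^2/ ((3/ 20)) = 4374000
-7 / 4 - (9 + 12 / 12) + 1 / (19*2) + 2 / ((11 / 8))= -8585 / 836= -10.27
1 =1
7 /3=2.33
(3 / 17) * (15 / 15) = 3 / 17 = 0.18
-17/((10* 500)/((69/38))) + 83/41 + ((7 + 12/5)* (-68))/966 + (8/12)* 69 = 178182217081/3762570000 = 47.36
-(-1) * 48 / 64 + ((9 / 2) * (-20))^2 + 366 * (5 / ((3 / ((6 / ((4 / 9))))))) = 65343 / 4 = 16335.75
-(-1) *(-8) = -8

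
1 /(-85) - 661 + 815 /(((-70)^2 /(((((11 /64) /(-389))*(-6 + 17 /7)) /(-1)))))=-1919163494057 /2903371520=-661.01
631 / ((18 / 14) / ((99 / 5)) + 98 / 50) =1214675 / 3898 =311.61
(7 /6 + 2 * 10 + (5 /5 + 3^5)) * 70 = 55685 /3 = 18561.67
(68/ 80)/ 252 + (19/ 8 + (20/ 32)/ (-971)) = 11636227/ 4893840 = 2.38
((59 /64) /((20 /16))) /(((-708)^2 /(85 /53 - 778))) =-41149 /36023040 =-0.00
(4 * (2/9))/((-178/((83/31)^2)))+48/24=1511966/769761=1.96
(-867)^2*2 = 1503378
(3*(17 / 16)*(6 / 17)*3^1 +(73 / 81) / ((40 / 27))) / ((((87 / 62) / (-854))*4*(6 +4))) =-60.61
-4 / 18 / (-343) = 2 / 3087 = 0.00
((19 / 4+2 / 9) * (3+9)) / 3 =179 / 9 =19.89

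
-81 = -81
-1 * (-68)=68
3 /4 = 0.75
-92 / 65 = -1.42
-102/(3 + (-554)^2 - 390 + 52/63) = -6426/19311379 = -0.00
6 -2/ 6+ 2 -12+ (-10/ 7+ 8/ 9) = -307/ 63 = -4.87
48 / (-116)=-12 / 29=-0.41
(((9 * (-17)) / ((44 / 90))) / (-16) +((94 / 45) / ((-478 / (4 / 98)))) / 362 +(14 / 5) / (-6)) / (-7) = -641064491659 / 235031338080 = -2.73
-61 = -61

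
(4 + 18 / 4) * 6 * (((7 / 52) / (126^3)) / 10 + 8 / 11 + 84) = 2354408260027 / 544864320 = 4321.09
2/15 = 0.13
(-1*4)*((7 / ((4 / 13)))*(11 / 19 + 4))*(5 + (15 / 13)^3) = -8745240 / 3211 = -2723.53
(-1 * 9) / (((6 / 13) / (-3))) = 117 / 2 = 58.50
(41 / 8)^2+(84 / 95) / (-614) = 49023677 / 1866560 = 26.26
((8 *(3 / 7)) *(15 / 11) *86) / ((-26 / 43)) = -665640 / 1001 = -664.98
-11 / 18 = -0.61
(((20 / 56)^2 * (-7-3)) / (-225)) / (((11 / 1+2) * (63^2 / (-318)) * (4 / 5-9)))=1325 / 310975119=0.00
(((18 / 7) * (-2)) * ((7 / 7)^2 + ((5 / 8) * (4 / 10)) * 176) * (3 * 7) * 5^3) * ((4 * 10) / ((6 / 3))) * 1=-12150000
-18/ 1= -18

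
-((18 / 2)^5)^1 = -59049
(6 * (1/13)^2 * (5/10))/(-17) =-3/2873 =-0.00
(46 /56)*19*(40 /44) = 2185 /154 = 14.19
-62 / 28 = -31 / 14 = -2.21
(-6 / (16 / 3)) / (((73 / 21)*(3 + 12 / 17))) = -51 / 584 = -0.09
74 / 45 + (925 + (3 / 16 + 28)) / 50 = 149099 / 7200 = 20.71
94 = 94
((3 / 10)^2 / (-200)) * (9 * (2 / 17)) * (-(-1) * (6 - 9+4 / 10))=1053 / 850000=0.00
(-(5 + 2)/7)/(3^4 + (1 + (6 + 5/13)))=-13/1149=-0.01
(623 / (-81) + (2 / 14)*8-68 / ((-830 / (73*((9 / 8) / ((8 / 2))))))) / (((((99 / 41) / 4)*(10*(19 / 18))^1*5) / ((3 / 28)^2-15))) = 2942377453709 / 1285204536000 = 2.29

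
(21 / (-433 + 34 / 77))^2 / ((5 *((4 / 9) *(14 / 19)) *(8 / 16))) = 3361743 / 1167743420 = 0.00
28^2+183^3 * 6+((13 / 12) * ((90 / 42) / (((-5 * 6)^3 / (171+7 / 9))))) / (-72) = 1801401750902849 / 48988800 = 36771706.00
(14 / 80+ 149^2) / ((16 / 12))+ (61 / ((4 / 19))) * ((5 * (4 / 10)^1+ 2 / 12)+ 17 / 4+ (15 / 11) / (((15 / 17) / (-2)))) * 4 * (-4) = 6508493 / 5280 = 1232.67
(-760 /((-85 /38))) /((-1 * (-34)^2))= -1444 /4913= -0.29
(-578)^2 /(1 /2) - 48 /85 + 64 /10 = 56794776 /85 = 668173.84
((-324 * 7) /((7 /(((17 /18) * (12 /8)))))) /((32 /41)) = -18819 /32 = -588.09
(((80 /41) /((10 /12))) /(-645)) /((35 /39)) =-1248 /308525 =-0.00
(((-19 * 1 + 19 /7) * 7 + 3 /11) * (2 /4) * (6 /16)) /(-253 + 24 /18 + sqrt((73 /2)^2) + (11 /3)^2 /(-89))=3006153 /30354632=0.10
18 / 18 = 1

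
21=21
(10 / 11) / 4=5 / 22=0.23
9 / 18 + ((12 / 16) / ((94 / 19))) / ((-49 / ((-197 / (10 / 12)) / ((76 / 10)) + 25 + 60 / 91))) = 216635 / 419146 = 0.52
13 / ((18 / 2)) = 13 / 9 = 1.44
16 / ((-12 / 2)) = -8 / 3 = -2.67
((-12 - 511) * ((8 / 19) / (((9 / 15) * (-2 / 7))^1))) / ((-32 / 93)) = -567455 / 152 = -3733.26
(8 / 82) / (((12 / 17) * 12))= 0.01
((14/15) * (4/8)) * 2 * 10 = 28/3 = 9.33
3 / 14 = 0.21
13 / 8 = 1.62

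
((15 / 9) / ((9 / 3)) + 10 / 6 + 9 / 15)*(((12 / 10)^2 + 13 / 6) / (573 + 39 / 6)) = 68707 / 3911625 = 0.02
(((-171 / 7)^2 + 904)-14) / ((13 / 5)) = 571.83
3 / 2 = 1.50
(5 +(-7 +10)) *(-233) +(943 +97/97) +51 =-869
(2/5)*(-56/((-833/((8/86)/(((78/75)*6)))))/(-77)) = -80/15366351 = -0.00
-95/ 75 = -19/ 15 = -1.27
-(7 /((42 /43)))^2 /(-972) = 1849 /34992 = 0.05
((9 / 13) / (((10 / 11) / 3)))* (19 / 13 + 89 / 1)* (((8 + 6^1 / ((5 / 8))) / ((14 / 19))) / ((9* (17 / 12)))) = 27808704 / 71825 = 387.17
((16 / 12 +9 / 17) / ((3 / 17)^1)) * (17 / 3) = 1615 / 27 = 59.81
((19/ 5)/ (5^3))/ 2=19/ 1250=0.02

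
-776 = -776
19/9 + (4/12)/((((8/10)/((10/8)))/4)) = 151/36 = 4.19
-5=-5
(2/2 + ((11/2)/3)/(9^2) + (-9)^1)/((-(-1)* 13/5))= -19385/6318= -3.07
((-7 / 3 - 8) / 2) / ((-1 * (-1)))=-31 / 6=-5.17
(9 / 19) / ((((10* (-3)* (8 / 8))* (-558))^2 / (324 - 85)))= 239 / 591591600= 0.00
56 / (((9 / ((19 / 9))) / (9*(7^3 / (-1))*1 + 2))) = -3282440 / 81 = -40523.95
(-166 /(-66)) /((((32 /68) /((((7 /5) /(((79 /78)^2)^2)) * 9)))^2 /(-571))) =-387925863131195561157804 /417204922724304275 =-929820.92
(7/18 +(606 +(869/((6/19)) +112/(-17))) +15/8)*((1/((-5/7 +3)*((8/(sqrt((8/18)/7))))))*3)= 4104695*sqrt(7)/78336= 138.63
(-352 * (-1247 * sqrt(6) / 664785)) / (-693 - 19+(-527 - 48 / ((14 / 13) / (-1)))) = -279328 * sqrt(6) / 505297035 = -0.00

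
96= 96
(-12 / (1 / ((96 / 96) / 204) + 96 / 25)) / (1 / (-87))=2175 / 433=5.02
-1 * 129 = -129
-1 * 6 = -6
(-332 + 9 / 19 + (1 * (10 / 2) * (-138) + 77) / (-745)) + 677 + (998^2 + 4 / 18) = 126930074333 / 127395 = 996350.52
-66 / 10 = -33 / 5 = -6.60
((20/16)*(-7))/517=-35/2068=-0.02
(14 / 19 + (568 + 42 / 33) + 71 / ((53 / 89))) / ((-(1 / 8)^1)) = -61077336 / 11077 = -5513.89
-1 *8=-8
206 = 206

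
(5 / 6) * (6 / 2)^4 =135 / 2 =67.50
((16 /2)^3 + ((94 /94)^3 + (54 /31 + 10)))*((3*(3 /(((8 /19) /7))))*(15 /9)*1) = 32452665 /248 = 130857.52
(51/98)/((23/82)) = 2091/1127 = 1.86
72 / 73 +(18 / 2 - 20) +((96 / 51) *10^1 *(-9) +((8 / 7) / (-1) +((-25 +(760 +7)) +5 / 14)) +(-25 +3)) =9378291 / 17374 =539.79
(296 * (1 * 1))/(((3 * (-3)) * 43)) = -296/387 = -0.76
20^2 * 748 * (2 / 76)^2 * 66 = 4936800 / 361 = 13675.35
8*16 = 128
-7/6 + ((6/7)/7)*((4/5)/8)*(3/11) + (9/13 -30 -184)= -45083953/210210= -214.47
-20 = -20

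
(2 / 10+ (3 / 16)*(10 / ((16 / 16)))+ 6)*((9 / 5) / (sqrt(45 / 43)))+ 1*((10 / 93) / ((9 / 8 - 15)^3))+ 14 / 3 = 593546734 / 127189683+ 969*sqrt(215) / 1000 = 18.87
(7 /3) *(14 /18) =49 /27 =1.81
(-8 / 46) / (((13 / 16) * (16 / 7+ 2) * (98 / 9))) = -48 / 10465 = -0.00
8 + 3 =11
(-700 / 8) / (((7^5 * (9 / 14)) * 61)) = -25 / 188307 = -0.00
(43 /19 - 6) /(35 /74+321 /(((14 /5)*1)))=-18389 /566485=-0.03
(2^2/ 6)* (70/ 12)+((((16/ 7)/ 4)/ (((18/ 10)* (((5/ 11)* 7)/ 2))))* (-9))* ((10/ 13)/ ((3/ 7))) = 545/ 819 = 0.67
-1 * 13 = -13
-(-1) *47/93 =47/93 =0.51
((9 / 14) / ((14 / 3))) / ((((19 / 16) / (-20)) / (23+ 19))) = -12960 / 133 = -97.44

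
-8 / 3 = -2.67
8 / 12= 2 / 3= 0.67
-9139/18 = -507.72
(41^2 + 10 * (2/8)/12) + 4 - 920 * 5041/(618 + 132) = -2699051/600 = -4498.42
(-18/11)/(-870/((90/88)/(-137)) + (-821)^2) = -0.00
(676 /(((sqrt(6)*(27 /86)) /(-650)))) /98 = -9447100*sqrt(6) /3969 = -5830.33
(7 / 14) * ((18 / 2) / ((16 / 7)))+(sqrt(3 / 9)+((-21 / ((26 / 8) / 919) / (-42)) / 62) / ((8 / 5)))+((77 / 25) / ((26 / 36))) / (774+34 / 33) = sqrt(3) / 3+269531449 / 79285600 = 3.98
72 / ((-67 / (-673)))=48456 / 67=723.22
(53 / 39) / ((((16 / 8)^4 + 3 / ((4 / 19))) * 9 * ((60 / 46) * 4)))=1219 / 1274130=0.00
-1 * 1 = -1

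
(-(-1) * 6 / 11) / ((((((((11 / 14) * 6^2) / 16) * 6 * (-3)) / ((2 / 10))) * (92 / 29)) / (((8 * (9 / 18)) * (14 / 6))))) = -11368 / 1127115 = -0.01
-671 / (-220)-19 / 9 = 169 / 180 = 0.94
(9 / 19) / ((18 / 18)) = 9 / 19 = 0.47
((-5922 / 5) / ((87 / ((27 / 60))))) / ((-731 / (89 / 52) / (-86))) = -790587 / 640900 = -1.23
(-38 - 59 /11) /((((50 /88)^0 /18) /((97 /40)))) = -416421 /220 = -1892.82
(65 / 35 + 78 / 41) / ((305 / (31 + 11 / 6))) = 0.40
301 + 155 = 456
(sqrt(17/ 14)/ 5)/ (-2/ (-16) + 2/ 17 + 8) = 68 * sqrt(238)/ 39235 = 0.03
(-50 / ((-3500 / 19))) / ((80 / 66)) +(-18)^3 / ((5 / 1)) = -3265293 / 2800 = -1166.18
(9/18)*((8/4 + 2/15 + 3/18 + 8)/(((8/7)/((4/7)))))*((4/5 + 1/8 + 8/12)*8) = 19673/600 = 32.79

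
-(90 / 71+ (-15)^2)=-16065 / 71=-226.27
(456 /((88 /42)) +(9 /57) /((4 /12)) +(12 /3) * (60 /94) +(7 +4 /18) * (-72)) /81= -2940385 /795663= -3.70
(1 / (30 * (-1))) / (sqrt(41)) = -sqrt(41) / 1230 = -0.01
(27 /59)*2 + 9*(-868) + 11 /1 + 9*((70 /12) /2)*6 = -901825 /118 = -7642.58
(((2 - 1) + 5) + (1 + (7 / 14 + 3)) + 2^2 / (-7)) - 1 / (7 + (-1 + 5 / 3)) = 3155 / 322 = 9.80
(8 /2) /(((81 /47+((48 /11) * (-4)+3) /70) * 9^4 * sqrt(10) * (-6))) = -7238 * sqrt(10) /1080537651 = -0.00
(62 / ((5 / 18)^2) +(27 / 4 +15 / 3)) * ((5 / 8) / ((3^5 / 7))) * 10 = 570689 / 3888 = 146.78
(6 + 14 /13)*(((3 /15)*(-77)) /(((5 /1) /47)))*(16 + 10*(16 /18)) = -74580352 /2925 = -25497.56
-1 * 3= -3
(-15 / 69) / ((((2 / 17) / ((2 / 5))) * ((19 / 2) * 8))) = -0.01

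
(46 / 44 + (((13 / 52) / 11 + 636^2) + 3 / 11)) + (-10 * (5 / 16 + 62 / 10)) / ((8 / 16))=4448038 / 11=404367.09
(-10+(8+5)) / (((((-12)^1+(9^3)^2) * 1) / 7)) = 7 / 177143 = 0.00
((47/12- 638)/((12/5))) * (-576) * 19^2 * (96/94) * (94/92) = 1318487520/23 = 57325544.35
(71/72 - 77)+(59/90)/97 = -884723/11640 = -76.01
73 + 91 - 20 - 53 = 91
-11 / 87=-0.13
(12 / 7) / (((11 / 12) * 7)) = 144 / 539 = 0.27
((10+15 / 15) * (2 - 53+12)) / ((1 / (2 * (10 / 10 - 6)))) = 4290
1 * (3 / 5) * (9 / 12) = 9 / 20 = 0.45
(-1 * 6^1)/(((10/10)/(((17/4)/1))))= -51/2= -25.50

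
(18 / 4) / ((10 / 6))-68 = -653 / 10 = -65.30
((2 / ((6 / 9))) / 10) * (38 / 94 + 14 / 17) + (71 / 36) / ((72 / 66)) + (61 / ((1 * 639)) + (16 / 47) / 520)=3619696237 / 1592950320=2.27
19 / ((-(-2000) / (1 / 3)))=19 / 6000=0.00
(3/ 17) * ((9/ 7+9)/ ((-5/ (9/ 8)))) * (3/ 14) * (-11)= 8019/ 8330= 0.96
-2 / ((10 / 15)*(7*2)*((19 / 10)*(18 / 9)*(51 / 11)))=-55 / 4522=-0.01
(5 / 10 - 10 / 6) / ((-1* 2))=7 / 12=0.58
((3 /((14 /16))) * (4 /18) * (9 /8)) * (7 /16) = 3 /8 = 0.38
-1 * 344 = -344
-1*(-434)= 434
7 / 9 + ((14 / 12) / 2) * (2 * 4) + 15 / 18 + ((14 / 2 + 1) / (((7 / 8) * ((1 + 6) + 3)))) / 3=4147 / 630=6.58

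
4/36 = 1/9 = 0.11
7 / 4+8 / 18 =2.19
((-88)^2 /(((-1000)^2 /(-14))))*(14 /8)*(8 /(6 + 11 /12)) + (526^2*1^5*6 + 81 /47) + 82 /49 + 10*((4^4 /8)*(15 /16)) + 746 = 4961228024381499 /2986703125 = 1661105.18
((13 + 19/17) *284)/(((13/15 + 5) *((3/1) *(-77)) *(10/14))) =-8520/2057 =-4.14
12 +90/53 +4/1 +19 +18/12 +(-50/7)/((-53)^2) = 1502079/39326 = 38.20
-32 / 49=-0.65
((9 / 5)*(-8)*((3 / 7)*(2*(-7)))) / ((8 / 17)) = 918 / 5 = 183.60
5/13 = 0.38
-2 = -2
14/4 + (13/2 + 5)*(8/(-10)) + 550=5443/10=544.30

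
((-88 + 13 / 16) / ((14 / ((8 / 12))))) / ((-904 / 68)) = 7905 / 25312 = 0.31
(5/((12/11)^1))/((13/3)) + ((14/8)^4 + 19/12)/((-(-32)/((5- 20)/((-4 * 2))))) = 1.70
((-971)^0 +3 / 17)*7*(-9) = -1260 / 17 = -74.12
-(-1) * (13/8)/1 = 13/8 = 1.62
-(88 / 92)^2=-484 / 529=-0.91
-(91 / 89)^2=-8281 / 7921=-1.05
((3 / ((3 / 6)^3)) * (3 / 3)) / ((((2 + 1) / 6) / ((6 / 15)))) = 96 / 5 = 19.20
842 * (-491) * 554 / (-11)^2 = -229035788 / 121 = -1892857.75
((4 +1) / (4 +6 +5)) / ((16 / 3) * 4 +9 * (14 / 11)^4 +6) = 14641 / 2237794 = 0.01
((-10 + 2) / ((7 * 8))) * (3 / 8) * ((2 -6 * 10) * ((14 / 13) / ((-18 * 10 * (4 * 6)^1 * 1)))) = -29 / 37440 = -0.00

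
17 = 17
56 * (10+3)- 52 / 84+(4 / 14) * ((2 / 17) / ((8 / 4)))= 259681 / 357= 727.40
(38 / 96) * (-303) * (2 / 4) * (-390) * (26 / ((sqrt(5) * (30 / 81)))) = 26269191 * sqrt(5) / 80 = 734246.21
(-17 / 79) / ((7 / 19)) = -323 / 553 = -0.58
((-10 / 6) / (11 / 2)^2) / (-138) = 10 / 25047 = 0.00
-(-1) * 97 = 97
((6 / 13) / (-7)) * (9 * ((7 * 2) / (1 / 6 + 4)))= -648 / 325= -1.99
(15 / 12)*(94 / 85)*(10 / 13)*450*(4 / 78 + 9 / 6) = 742.30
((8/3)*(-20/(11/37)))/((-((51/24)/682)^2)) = 16020561920/867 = 18478156.77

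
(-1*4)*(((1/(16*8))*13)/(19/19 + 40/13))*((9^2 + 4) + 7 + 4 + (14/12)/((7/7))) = -1859/192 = -9.68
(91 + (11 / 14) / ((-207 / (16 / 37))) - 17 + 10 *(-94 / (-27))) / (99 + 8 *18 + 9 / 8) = 140011216 / 314118567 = 0.45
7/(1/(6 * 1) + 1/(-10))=105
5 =5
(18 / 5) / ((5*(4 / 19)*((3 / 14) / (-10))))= -798 / 5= -159.60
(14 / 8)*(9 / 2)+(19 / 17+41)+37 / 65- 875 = -7288033 / 8840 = -824.44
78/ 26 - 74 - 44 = -115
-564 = -564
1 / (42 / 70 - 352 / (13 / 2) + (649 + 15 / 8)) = 520 / 310607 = 0.00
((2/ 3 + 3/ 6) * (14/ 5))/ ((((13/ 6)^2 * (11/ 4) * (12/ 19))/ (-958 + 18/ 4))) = -382.02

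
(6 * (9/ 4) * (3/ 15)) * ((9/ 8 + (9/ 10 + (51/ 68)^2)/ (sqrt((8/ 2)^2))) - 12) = -90801/ 3200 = -28.38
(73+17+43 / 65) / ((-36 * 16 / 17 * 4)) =-100181 / 149760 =-0.67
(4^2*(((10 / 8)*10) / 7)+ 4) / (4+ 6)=114 / 35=3.26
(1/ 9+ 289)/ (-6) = -1301/ 27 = -48.19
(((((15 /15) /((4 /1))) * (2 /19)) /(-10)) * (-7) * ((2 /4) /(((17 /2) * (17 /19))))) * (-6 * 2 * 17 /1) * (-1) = 21 /85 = 0.25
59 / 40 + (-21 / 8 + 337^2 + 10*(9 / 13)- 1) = 113573.77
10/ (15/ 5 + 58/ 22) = 55/ 31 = 1.77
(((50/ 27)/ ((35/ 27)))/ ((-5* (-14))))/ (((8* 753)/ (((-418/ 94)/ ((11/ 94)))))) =-19/ 147588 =-0.00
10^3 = 1000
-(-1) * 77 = 77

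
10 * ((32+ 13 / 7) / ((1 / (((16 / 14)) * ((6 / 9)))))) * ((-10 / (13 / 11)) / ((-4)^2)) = -86900 / 637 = -136.42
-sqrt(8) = -2 * sqrt(2) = -2.83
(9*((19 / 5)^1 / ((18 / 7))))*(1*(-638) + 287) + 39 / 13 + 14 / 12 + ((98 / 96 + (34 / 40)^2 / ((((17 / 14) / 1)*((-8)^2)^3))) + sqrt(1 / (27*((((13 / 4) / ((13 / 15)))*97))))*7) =-244481392521 / 52428800 + 14*sqrt(485) / 4365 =-4663.04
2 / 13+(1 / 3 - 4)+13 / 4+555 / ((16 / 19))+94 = 469747 / 624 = 752.80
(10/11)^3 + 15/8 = 27965/10648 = 2.63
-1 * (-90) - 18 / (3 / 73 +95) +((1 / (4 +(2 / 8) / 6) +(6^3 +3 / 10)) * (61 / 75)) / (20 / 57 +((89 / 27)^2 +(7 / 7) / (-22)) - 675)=761883969816422442 / 8508364434547375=89.55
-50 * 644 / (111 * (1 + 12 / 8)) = -12880 / 111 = -116.04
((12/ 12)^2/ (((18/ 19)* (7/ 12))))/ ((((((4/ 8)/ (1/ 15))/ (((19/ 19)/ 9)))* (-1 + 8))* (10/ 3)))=38/ 33075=0.00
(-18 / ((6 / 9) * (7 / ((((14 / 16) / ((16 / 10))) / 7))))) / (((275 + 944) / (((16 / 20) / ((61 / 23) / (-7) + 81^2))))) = -27 / 895708480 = -0.00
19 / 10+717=7189 / 10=718.90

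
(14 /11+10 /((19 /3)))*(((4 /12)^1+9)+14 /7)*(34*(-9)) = -2066928 /209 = -9889.61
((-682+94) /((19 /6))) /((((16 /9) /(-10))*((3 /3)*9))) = 2205 /19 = 116.05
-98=-98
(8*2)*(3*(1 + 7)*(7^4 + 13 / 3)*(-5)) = -4618240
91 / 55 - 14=-679 / 55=-12.35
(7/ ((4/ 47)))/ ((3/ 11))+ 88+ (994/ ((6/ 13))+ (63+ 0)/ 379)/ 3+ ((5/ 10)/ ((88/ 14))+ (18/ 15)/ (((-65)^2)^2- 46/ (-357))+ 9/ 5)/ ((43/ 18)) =56976726393244120148/ 51408450060554565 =1108.31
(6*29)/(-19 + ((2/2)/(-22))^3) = -1852752/202313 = -9.16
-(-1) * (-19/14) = -19/14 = -1.36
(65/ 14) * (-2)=-65/ 7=-9.29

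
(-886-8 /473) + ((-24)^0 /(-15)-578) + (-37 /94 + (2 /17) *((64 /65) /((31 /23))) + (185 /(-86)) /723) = -268755909048273 /183527020105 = -1464.39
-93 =-93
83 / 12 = 6.92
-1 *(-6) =6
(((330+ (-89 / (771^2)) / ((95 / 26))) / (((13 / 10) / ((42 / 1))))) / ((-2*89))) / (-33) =1.82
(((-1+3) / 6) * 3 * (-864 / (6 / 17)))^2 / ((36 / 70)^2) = 22657600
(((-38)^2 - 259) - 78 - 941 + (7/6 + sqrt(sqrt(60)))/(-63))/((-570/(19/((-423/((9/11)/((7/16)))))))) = -8 * 15^(1/4) * sqrt(2)/3419955 + 35852/1465695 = 0.02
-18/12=-1.50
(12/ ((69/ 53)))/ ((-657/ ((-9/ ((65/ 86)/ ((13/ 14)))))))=9116/ 58765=0.16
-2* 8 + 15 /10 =-29 /2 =-14.50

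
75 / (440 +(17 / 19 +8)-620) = -1425 / 3251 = -0.44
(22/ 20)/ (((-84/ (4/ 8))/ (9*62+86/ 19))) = -7348/ 1995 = -3.68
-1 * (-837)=837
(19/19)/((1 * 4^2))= 1/16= 0.06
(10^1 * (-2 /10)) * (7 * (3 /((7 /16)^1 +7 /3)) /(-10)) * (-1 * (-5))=144 /19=7.58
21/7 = 3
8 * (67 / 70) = 7.66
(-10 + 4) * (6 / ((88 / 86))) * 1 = -35.18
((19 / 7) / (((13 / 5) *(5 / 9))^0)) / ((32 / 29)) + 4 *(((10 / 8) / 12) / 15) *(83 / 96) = 60089 / 24192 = 2.48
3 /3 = 1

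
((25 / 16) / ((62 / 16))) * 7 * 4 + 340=10890 / 31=351.29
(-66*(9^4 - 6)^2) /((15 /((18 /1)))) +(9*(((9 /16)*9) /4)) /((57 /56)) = -517266270459 /152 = -3403067568.81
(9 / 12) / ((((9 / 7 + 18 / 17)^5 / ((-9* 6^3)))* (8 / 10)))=-119317682995 / 4637922462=-25.73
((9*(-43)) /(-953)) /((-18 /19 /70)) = -28595 /953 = -30.01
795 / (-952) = -0.84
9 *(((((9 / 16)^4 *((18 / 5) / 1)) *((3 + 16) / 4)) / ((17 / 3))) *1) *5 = 30292137 / 2228224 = 13.59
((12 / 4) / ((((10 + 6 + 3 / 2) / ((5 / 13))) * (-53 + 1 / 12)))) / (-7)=72 / 404495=0.00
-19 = -19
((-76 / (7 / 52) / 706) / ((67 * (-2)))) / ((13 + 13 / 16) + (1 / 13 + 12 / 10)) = 1027520 / 2598086001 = 0.00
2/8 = 1/4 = 0.25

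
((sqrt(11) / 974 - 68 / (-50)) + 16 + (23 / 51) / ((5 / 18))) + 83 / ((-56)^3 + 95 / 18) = sqrt(11) / 974 + 25502256574 / 1343422025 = 18.99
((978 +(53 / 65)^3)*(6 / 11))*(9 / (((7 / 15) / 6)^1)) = 261207627444 / 4229225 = 61762.53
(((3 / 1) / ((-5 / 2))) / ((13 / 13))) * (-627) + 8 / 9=33898 / 45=753.29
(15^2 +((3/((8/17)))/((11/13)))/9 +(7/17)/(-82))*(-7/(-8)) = 290884391/1472064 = 197.60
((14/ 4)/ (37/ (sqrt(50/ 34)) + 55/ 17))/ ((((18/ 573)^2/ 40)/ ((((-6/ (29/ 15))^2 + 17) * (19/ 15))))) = -2540152818193375/ 151007726304 + 5810022264158665 * sqrt(17)/ 151007726304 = 141815.15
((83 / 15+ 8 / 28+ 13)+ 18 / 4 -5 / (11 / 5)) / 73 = 48617 / 168630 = 0.29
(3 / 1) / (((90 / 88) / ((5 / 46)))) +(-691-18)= -48899 / 69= -708.68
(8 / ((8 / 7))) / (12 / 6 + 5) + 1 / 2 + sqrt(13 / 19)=sqrt(247) / 19 + 3 / 2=2.33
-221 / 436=-0.51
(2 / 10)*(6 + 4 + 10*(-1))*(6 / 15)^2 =0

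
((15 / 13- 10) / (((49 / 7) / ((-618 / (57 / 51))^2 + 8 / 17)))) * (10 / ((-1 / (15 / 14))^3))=4752415.22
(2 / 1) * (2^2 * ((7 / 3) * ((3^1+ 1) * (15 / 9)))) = 1120 / 9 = 124.44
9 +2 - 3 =8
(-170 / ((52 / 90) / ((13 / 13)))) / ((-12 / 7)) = 8925 / 52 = 171.63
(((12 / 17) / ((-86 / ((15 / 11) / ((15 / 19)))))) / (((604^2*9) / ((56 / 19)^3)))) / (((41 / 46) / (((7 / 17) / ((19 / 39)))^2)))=-0.00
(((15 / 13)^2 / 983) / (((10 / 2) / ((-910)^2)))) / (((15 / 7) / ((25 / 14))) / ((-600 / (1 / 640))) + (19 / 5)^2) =70560000000 / 4542245417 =15.53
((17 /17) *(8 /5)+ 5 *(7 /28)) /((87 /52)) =247 /145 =1.70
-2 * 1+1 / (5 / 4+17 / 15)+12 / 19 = -2578 / 2717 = -0.95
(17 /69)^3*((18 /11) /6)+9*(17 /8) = 184332853 /9636264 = 19.13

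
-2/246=-1/123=-0.01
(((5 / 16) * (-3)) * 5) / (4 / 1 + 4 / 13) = -975 / 896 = -1.09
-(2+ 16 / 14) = -22 / 7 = -3.14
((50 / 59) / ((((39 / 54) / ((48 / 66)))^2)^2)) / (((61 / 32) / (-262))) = -180248326963200 / 1504963601999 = -119.77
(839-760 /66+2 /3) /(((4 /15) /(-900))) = -30745125 /11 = -2795011.36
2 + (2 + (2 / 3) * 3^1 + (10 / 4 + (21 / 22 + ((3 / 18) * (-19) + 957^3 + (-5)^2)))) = 57846856603 / 66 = 876467524.29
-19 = -19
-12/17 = -0.71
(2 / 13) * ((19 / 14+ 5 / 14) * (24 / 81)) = 0.08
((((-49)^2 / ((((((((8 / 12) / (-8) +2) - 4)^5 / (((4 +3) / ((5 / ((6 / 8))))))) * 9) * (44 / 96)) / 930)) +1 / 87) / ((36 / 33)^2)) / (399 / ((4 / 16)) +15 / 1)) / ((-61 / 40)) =4.95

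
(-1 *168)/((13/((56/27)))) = -3136/117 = -26.80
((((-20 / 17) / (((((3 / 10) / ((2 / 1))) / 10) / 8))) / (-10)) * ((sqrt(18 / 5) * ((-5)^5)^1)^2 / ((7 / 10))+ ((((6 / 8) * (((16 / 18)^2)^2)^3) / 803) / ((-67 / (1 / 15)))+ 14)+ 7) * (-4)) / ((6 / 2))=-4201682429.13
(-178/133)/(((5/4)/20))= -21.41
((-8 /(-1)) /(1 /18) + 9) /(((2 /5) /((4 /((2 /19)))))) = 14535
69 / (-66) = -23 / 22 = -1.05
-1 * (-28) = 28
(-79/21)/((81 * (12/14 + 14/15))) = -395/15228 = -0.03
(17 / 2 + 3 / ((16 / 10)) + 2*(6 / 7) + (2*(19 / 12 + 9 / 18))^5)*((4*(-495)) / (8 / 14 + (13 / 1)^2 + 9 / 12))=-3795958045 / 257526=-14740.10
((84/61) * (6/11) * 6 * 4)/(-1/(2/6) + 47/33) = -11.44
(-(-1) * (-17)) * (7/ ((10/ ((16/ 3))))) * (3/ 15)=-952/ 75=-12.69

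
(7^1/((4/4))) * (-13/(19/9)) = -819/19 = -43.11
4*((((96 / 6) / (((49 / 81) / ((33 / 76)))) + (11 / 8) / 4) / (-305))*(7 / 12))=-0.09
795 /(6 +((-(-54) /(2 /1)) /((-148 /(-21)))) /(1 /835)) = 39220 /158111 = 0.25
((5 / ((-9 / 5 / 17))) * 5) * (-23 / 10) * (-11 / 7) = -107525 / 126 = -853.37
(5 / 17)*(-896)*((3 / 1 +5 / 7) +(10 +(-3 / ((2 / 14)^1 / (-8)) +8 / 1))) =-849920 / 17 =-49995.29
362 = 362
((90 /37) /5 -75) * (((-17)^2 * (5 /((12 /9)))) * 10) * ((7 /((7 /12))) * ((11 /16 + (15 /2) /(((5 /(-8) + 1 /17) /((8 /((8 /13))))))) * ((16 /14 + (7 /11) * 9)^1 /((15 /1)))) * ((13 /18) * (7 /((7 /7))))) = 1929783543350455 /501424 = 3848606256.08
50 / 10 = 5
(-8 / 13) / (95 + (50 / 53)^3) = -1191016 / 185488095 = -0.01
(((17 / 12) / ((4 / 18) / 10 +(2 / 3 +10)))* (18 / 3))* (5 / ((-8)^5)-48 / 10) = -120327921 / 31522816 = -3.82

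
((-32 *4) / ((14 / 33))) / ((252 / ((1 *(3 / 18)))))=-88 / 441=-0.20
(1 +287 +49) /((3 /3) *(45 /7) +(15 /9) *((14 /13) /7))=92001 /1825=50.41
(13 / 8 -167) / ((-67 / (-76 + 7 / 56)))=-803061 / 4288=-187.28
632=632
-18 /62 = -9 /31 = -0.29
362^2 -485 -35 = 130524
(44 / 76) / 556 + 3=31703 / 10564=3.00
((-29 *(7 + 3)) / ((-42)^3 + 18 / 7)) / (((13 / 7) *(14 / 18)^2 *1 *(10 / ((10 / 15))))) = 87 / 374543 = 0.00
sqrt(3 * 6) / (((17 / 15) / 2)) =90 * sqrt(2) / 17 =7.49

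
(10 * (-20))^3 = -8000000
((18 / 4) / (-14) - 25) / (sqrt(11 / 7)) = -709 * sqrt(77) / 308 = -20.20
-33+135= 102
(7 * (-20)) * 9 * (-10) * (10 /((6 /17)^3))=8597750 /3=2865916.67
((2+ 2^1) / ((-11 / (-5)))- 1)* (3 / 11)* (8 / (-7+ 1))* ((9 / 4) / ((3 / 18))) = -486 / 121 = -4.02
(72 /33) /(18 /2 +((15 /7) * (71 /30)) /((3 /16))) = 504 /8327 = 0.06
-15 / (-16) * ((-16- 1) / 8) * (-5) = 1275 / 128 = 9.96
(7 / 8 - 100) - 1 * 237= -2689 / 8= -336.12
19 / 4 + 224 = 915 / 4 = 228.75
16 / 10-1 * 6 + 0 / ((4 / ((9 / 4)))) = -22 / 5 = -4.40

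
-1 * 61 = -61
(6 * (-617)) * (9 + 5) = -51828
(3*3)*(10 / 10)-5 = 4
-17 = -17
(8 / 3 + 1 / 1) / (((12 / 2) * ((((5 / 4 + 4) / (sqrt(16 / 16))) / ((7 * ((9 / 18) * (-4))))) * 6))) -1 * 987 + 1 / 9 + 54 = -933.16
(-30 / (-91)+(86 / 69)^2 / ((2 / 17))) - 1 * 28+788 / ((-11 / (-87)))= 29633014244 / 4765761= 6217.90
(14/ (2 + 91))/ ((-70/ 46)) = -46/ 465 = -0.10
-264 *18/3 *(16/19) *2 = -50688/19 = -2667.79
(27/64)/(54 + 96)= 9/3200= 0.00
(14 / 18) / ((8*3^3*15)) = 0.00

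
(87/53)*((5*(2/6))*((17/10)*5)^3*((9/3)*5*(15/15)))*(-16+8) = -10685775/53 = -201618.40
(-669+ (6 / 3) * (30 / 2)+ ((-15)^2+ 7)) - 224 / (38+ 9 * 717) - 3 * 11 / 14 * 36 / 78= -241070160 / 590681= -408.12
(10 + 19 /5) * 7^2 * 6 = 20286 /5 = 4057.20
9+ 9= 18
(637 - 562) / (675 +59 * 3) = 25 / 284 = 0.09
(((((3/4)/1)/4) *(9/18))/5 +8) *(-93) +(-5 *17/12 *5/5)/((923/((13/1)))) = -25418347/34080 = -745.84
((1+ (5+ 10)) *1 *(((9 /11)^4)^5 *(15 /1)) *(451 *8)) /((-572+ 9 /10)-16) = -3190171416456538117382400 /119688340007547267091487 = -26.65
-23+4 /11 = -249 /11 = -22.64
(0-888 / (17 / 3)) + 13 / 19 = -50395 / 323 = -156.02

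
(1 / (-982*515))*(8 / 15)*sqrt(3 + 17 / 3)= -4*sqrt(78) / 11378925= -0.00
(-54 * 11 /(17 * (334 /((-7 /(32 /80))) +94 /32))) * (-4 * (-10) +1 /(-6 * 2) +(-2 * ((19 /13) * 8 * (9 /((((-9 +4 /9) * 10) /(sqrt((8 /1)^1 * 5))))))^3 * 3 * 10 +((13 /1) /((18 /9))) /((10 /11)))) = 15656256 /153731 +38699985710481408 * sqrt(10) /2002502004503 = 61215.44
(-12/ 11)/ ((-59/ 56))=672/ 649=1.04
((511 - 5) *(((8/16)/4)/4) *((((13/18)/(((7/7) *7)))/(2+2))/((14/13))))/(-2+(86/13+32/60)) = 2779205/37782528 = 0.07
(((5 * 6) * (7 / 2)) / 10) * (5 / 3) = 35 / 2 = 17.50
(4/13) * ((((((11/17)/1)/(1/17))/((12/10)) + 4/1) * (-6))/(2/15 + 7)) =-4740/1391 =-3.41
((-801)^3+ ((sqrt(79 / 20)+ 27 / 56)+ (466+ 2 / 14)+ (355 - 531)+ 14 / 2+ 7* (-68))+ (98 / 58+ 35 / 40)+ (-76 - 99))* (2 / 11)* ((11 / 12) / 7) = -29807519605 / 2436+ sqrt(395) / 420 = -12236255.95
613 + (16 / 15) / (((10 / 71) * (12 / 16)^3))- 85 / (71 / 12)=88649567 / 143775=616.59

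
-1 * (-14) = 14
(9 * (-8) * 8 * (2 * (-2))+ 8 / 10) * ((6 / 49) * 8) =553152 / 245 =2257.76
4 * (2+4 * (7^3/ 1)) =5496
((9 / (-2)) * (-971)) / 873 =971 / 194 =5.01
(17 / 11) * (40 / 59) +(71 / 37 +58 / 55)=482809 / 120065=4.02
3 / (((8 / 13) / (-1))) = -39 / 8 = -4.88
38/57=2/3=0.67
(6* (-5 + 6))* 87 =522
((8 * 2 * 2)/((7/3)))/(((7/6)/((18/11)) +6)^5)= 1410554953728/1402129326171875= 0.00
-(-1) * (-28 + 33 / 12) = -101 / 4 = -25.25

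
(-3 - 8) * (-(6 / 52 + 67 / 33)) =1841 / 78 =23.60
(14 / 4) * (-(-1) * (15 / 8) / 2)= 105 / 32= 3.28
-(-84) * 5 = 420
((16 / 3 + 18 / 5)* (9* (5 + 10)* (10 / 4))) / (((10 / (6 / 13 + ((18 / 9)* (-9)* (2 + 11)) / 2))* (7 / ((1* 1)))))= -5019.48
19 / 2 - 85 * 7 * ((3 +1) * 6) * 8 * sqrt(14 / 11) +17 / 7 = 167 / 14 - 114240 * sqrt(154) / 11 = -128868.17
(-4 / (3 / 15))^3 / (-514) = 4000 / 257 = 15.56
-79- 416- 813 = -1308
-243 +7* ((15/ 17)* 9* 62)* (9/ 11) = 481869/ 187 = 2576.84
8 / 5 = 1.60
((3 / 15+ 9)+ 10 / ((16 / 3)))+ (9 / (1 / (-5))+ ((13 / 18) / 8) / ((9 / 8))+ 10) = -77257 / 3240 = -23.84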